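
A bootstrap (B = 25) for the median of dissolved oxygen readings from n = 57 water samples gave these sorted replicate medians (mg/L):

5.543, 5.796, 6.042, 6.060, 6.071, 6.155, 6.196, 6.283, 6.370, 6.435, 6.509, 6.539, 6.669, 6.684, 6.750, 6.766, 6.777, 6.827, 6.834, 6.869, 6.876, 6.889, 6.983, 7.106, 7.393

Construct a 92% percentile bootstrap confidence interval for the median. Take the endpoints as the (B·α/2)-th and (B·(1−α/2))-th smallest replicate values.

(5.543, 7.106)

α = 0.08; lower rank = 25 × 0.040 = 1; upper rank = 25 × 0.960 = 24.
The 1st smallest replicate is 5.543; the 24th is 7.106.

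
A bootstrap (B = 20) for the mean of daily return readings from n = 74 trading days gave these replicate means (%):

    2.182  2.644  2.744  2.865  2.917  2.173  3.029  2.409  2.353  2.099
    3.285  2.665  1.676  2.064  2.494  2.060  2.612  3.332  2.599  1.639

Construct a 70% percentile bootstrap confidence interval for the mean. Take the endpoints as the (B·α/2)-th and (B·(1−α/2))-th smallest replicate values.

(2.060, 2.917)

Sorted replicates: 1.639, 1.676, 2.060, 2.064, 2.099, 2.173, 2.182, 2.353, 2.409, 2.494, 2.599, 2.612, 2.644, 2.665, 2.744, 2.865, 2.917, 3.029, 3.285, 3.332
α = 0.30; lower rank = 20 × 0.150 = 3; upper rank = 20 × 0.850 = 17.
The 3rd smallest replicate is 2.060; the 17th is 2.917.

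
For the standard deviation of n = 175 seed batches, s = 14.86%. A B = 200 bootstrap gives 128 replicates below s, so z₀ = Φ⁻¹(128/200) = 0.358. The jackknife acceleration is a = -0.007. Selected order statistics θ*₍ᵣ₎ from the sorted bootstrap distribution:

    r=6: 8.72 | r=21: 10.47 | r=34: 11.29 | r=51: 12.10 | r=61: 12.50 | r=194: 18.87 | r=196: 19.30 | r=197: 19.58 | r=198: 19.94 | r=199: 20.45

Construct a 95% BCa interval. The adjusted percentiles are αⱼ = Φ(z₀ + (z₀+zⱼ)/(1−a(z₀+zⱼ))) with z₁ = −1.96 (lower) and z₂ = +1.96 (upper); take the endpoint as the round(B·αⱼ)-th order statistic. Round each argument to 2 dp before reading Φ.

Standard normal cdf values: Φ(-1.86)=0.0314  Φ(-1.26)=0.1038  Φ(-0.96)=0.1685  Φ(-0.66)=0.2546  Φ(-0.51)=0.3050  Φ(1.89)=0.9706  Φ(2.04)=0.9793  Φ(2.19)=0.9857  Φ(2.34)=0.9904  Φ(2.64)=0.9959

Lower: z₀ + z₁ = 0.358 + (-1.960) = -1.602; 1 − a(z₀+z₁) = 1 − (-0.007)(-1.602) = 0.9888; argument = 0.358 + (-1.602)/0.9888 = -1.2622 → -1.26.
α₁ = Φ(-1.26) = 0.1038; rank = round(200 × 0.1038) = 21; θ*₍21₎ = 10.47.
Upper: z₀ + z₂ = 2.318; 1 − a(z₀+z₂) = 1.0162; argument = 2.6390 → 2.64; α₂ = 0.9959; rank = 199; θ*₍199₎ = 20.45.

(10.47, 20.45)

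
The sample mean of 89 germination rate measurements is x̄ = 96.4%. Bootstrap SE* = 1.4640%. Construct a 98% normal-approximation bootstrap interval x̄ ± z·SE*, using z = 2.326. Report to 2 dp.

(92.99, 99.81)

Margin = 2.326 × 1.4640 = 3.405
Interval: 96.4 ± 3.405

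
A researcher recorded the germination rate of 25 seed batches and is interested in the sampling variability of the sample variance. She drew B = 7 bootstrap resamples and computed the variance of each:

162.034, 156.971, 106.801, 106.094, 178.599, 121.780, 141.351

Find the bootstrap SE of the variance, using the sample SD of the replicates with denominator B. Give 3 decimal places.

Bootstrap SE is the standard deviation of the 7 replicate variances.
Mean of replicates: (162.034 + 156.971 + 106.801 + 106.094 + 178.599 + 121.780 + 141.351) / 7 = 973.6300 / 7 = 139.0900
Sum of squared deviations: (+22.9440)² + (+17.8810)² + (−32.2890)² + (−32.9960)² + (+39.5090)² + (−17.3100)² + (+2.2610)² = 4843.1821
Variance = 4843.1821 / 7 = 691.8832
SE* = √691.8832

SE* = 26.304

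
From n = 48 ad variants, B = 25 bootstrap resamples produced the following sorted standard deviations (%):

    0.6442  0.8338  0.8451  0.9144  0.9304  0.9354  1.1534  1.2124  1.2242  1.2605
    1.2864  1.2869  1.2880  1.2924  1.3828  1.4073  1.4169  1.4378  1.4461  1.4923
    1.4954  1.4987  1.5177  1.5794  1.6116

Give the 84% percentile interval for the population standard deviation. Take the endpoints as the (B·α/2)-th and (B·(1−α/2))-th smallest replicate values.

(0.8338, 1.5177)

α = 0.16; lower rank = 25 × 0.080 = 2; upper rank = 25 × 0.920 = 23.
The 2nd smallest replicate is 0.8338; the 23rd is 1.5177.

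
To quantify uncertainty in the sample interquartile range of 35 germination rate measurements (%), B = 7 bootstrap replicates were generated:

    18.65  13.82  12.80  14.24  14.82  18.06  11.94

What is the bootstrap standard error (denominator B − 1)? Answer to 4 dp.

Bootstrap SE is the standard deviation of the 7 replicate interquartile ranges.
Mean of replicates: (18.65 + 13.82 + 12.80 + 14.24 + 14.82 + 18.06 + 11.94) / 7 = 104.33000 / 7 = 14.90429
Sum of squared deviations: (+3.74571)² + (−1.08429)² + (−2.10429)² + (−0.66429)² + (−0.08429)² + (+3.15571)² + (−2.96429)² = 38.82797
Variance = 38.82797 / 6 = 6.47133
SE* = √6.47133

SE* = 2.5439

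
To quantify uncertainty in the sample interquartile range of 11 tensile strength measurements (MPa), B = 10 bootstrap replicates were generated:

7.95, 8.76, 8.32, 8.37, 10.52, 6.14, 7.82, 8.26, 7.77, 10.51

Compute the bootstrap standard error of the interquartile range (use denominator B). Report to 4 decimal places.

Bootstrap SE is the standard deviation of the 10 replicate interquartile ranges.
Mean of replicates: (7.95 + 8.76 + 8.32 + 8.37 + 10.52 + 6.14 + 7.82 + 8.26 + 7.77 + 10.51) / 10 = 84.42000 / 10 = 8.44200
Sum of squared deviations: (−0.49200)² + (+0.31800)² + (−0.12200)² + (−0.07200)² + (+2.07800)² + (−2.30200)² + (−0.62200)² + (−0.18200)² + (−0.67200)² + (+2.06800)² = 15.12876
Variance = 15.12876 / 10 = 1.51288
SE* = √1.51288

SE* = 1.2300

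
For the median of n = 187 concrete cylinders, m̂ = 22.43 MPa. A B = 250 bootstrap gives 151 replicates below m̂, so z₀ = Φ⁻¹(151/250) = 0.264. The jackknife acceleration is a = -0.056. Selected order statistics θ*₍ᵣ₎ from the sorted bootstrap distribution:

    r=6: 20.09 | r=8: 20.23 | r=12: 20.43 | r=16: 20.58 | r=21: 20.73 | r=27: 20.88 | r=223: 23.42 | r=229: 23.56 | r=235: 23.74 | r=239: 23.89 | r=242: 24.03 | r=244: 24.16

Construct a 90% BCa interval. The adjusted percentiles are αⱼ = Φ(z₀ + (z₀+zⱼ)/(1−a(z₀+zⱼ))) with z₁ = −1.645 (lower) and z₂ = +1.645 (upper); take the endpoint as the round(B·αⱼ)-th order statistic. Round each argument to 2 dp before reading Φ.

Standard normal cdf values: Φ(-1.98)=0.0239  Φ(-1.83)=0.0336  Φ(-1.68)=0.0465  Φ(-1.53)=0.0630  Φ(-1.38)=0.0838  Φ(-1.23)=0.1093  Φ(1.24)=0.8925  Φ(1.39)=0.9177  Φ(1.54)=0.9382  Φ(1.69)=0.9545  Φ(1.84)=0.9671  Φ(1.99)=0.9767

(20.88, 24.16)

Lower: z₀ + z₁ = 0.264 + (-1.645) = -1.381; 1 − a(z₀+z₁) = 1 − (-0.056)(-1.381) = 0.9227; argument = 0.264 + (-1.381)/0.9227 = -1.2328 → -1.23.
α₁ = Φ(-1.23) = 0.1093; rank = round(250 × 0.1093) = 27; θ*₍27₎ = 20.88.
Upper: z₀ + z₂ = 1.909; 1 − a(z₀+z₂) = 1.1069; argument = 1.9886 → 1.99; α₂ = 0.9767; rank = 244; θ*₍244₎ = 24.16.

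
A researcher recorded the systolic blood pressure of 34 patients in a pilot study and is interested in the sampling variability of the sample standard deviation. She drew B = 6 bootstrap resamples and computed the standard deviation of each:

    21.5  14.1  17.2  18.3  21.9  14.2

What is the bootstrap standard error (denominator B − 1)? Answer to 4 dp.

Bootstrap SE is the standard deviation of the 6 replicate standard deviations.
Mean of replicates: (21.5 + 14.1 + 17.2 + 18.3 + 21.9 + 14.2) / 6 = 107.20000 / 6 = 17.86667
Sum of squared deviations: (+3.63333)² + (−3.76667)² + (−0.66667)² + (+0.43333)² + (+4.03333)² + (−3.66667)² = 57.73333
Variance = 57.73333 / 5 = 11.54667
SE* = √11.54667

SE* = 3.3980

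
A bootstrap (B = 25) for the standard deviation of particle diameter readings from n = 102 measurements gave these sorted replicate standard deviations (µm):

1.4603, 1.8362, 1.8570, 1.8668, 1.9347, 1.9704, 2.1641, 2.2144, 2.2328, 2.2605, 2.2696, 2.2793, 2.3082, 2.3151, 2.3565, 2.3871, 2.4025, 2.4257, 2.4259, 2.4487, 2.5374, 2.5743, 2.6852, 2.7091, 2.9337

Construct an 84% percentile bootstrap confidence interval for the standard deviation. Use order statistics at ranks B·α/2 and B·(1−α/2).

(1.8362, 2.6852)

α = 0.16; lower rank = 25 × 0.080 = 2; upper rank = 25 × 0.920 = 23.
The 2nd smallest replicate is 1.8362; the 23rd is 2.6852.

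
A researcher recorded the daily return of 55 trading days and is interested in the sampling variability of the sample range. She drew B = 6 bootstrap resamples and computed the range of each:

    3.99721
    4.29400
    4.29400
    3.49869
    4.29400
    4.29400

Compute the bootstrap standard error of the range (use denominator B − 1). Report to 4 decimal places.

Bootstrap SE is the standard deviation of the 6 replicate ranges.
Mean of replicates: (3.99721 + 4.29400 + 4.29400 + 3.49869 + 4.29400 + 4.29400) / 6 = 24.671900 / 6 = 4.111983
Sum of squared deviations: (−0.114773)² + (+0.182017)² + (+0.182017)² + (−0.613293)² + (+0.182017)² + (+0.182017)² = 0.521822
Variance = 0.521822 / 5 = 0.104364
SE* = √0.104364

SE* = 0.3231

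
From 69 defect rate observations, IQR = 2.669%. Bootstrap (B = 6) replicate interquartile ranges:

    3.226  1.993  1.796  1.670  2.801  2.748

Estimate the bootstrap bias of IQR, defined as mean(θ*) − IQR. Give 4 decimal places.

mean(θ*) = (3.226 + 1.993 + 1.796 + 1.670 + 2.801 + 2.748) / 6 = 2.37233
bias = 2.37233 − 2.669

bias = −0.2967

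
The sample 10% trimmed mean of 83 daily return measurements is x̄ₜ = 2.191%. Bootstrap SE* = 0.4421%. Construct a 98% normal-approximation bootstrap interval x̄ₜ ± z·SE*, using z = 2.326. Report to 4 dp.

Margin = 2.326 × 0.4421 = 1.02832
Interval: 2.191 ± 1.02832

(1.1627, 3.2193)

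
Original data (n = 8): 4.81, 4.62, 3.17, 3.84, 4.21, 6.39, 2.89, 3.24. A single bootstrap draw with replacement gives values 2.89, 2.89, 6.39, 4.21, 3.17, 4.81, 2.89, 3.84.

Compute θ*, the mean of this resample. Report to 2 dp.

Mean = (2.89 + 2.89 + 6.39 + 4.21 + 3.17 + 4.81 + 2.89 + 3.84) / 8 = 31.090 / 8 = 3.89

θ* = 3.89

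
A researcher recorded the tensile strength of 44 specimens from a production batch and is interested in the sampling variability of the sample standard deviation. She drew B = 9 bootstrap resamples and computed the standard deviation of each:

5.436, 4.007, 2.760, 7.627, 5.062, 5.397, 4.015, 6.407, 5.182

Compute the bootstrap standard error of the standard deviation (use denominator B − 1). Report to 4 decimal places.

Bootstrap SE is the standard deviation of the 9 replicate standard deviations.
Mean of replicates: (5.436 + 4.007 + 2.760 + 7.627 + 5.062 + 5.397 + 4.015 + 6.407 + 5.182) / 9 = 45.89300 / 9 = 5.09922
Sum of squared deviations: (+0.33678)² + (−1.09222)² + (−2.33922)² + (+2.52778)² + (−0.03722)² + (+0.29778)² + (−1.08422)² + (+1.30778)² + (+0.08278)² = 16.15072
Variance = 16.15072 / 8 = 2.01884
SE* = √2.01884

SE* = 1.4209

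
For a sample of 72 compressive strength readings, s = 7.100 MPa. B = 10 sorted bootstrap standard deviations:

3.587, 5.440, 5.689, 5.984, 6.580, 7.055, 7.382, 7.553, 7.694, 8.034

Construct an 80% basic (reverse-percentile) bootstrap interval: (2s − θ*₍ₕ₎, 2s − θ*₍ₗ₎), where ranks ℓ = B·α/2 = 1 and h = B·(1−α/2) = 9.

(6.506, 10.613)

Percentile endpoints at ranks 1 and 9: θ*₍1₎ = 3.587, θ*₍9₎ = 7.694.
Basic interval reflects these around s:
  lower = 2 × 7.100 − 7.694 = 6.506
  upper = 2 × 7.100 − 3.587 = 10.613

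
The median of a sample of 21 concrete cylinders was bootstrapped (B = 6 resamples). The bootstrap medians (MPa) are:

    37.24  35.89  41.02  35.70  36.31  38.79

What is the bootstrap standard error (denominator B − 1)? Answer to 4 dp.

SE* = 2.0674

Bootstrap SE is the standard deviation of the 6 replicate medians.
Mean of replicates: (37.24 + 35.89 + 41.02 + 35.70 + 36.31 + 38.79) / 6 = 224.95000 / 6 = 37.49167
Sum of squared deviations: (−0.25167)² + (−1.60167)² + (+3.52833)² + (−1.79167)² + (−1.18167)² + (+1.29833)² = 21.36988
Variance = 21.36988 / 5 = 4.27398
SE* = √4.27398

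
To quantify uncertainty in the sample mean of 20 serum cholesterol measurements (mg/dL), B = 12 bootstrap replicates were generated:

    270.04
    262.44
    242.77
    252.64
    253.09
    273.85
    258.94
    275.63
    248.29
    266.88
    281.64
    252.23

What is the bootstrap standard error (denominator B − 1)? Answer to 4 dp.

Bootstrap SE is the standard deviation of the 12 replicate means.
Mean of replicates: (270.04 + 262.44 + 242.77 + 252.64 + 253.09 + 273.85 + 258.94 + 275.63 + 248.29 + 266.88 + 281.64 + 252.23) / 12 = 3138.44000 / 12 = 261.53667
Sum of squared deviations: (+8.50333)² + (+0.90333)² + (−18.76667)² + (−8.89667)² + (−8.44667)² + (+12.31333)² + (−2.59667)² + (+14.09333)² + (−13.24667)² + (+5.34333)² + (+20.10333)² + (−9.30667)² = 1627.57367
Variance = 1627.57367 / 11 = 147.96124
SE* = √147.96124

SE* = 12.1639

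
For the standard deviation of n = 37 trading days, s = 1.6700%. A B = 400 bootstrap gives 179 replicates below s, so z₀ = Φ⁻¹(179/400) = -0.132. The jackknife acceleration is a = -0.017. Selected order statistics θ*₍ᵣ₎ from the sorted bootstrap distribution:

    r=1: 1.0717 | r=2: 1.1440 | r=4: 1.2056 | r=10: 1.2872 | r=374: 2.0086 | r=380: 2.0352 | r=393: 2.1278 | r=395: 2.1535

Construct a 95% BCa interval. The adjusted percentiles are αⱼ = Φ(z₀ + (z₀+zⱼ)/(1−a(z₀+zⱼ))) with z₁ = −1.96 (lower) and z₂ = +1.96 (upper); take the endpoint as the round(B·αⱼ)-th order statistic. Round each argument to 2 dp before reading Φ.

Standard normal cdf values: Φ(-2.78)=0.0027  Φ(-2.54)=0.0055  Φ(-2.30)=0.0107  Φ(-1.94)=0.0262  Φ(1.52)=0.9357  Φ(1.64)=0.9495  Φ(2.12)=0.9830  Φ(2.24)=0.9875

Lower: z₀ + z₁ = -0.132 + (-1.960) = -2.092; 1 − a(z₀+z₁) = 1 − (-0.017)(-2.092) = 0.9644; argument = -0.132 + (-2.092)/0.9644 = -2.3011 → -2.30.
α₁ = Φ(-2.30) = 0.0107; rank = round(400 × 0.0107) = 4; θ*₍4₎ = 1.2056.
Upper: z₀ + z₂ = 1.828; 1 − a(z₀+z₂) = 1.0311; argument = 1.6409 → 1.64; α₂ = 0.9495; rank = 380; θ*₍380₎ = 2.0352.

(1.2056, 2.0352)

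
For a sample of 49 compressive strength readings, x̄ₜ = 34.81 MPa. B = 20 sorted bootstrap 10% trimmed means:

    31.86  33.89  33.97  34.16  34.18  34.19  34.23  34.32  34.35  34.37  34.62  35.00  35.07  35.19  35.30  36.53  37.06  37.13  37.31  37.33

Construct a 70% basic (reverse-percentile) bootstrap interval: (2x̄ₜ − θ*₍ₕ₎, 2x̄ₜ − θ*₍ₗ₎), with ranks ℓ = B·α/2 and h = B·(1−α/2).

(32.56, 35.65)

Percentile endpoints at ranks 3 and 17: θ*₍3₎ = 33.97, θ*₍17₎ = 37.06.
Basic interval reflects these around x̄ₜ:
  lower = 2 × 34.81 − 37.06 = 32.56
  upper = 2 × 34.81 − 33.97 = 35.65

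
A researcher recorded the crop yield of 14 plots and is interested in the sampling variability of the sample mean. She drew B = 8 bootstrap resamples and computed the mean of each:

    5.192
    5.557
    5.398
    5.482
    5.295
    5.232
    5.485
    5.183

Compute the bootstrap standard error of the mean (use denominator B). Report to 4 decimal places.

Bootstrap SE is the standard deviation of the 8 replicate means.
Mean of replicates: (5.192 + 5.557 + 5.398 + 5.482 + 5.295 + 5.232 + 5.485 + 5.183) / 8 = 42.82400 / 8 = 5.35300
Sum of squared deviations: (−0.16100)² + (+0.20400)² + (+0.04500)² + (+0.12900)² + (−0.05800)² + (−0.12100)² + (+0.13200)² + (−0.17000)² = 0.15053
Variance = 0.15053 / 8 = 0.01882
SE* = √0.01882

SE* = 0.1372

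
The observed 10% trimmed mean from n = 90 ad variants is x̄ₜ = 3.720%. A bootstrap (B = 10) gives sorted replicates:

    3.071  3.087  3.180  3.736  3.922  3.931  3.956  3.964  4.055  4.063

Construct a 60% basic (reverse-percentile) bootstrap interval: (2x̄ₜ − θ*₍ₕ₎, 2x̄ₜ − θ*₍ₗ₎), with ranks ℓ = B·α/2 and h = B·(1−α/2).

(3.476, 4.353)

Percentile endpoints at ranks 2 and 8: θ*₍2₎ = 3.087, θ*₍8₎ = 3.964.
Basic interval reflects these around x̄ₜ:
  lower = 2 × 3.720 − 3.964 = 3.476
  upper = 2 × 3.720 − 3.087 = 4.353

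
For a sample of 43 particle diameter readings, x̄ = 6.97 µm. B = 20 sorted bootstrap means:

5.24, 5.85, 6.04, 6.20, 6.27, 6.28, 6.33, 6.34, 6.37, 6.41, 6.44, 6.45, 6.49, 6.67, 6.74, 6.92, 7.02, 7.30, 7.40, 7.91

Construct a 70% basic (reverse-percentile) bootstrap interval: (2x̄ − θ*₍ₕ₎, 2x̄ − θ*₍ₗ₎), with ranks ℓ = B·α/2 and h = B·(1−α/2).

Percentile endpoints at ranks 3 and 17: θ*₍3₎ = 6.04, θ*₍17₎ = 7.02.
Basic interval reflects these around x̄:
  lower = 2 × 6.97 − 7.02 = 6.92
  upper = 2 × 6.97 − 6.04 = 7.90

(6.92, 7.90)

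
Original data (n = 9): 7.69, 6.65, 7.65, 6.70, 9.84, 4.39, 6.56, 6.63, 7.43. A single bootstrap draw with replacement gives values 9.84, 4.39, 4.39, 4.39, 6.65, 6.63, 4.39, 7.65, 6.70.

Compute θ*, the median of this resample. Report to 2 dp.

Sorted: 4.39, 4.39, 4.39, 4.39, 6.63, 6.65, 6.70, 7.65, 9.84
Median = middle value = 6.63

θ* = 6.63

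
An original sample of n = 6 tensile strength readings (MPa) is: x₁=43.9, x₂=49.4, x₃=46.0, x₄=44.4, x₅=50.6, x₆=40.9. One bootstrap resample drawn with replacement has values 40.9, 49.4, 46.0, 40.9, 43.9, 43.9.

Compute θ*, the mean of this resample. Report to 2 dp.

θ* = 44.17

Mean = (40.9 + 49.4 + 46.0 + 40.9 + 43.9 + 43.9) / 6 = 265.00 / 6 = 44.17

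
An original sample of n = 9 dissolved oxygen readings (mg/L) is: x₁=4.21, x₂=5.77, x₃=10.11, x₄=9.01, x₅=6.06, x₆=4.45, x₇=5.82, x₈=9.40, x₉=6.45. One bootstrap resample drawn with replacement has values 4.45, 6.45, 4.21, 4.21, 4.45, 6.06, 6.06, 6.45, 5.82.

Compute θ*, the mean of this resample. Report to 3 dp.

θ* = 5.351

Mean = (4.45 + 6.45 + 4.21 + 4.21 + 4.45 + 6.06 + 6.06 + 6.45 + 5.82) / 9 = 48.160 / 9 = 5.351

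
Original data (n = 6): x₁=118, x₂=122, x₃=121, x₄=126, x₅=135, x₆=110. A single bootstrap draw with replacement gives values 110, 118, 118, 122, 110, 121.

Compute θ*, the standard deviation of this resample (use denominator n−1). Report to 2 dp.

Mean = 116.5000; sum of squared deviations = 139.5000
s² = 139.5000 / 5 = 27.9000
s = √27.9000 = 5.28

θ* = 5.28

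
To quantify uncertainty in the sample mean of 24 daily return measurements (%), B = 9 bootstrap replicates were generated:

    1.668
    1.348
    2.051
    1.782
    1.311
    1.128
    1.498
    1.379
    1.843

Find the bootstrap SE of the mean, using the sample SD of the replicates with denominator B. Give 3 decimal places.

Bootstrap SE is the standard deviation of the 9 replicate means.
Mean of replicates: (1.668 + 1.348 + 2.051 + 1.782 + 1.311 + 1.128 + 1.498 + 1.379 + 1.843) / 9 = 14.0080 / 9 = 1.5564
Sum of squared deviations: (+0.1116)² + (−0.2084)² + (+0.4946)² + (+0.2256)² + (−0.2454)² + (−0.4284)² + (−0.0584)² + (−0.1774)² + (+0.2866)² = 0.7122
Variance = 0.7122 / 9 = 0.0791
SE* = √0.0791

SE* = 0.281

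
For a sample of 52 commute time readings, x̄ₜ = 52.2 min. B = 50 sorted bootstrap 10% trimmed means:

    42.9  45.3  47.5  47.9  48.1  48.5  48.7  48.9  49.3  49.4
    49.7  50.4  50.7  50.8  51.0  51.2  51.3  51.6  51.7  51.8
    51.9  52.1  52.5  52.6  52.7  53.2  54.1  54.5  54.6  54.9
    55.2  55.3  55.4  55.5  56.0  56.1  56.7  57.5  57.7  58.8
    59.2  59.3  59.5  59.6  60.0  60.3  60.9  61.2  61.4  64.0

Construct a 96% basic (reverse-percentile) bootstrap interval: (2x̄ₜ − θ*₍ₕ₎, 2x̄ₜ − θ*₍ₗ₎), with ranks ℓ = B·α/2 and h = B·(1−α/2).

Percentile endpoints at ranks 1 and 49: θ*₍1₎ = 42.9, θ*₍49₎ = 61.4.
Basic interval reflects these around x̄ₜ:
  lower = 2 × 52.2 − 61.4 = 43.0
  upper = 2 × 52.2 − 42.9 = 61.5

(43.0, 61.5)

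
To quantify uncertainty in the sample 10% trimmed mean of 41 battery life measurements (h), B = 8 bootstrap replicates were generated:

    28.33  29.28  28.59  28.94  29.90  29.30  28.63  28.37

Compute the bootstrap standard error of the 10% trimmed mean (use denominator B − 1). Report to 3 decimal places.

Bootstrap SE is the standard deviation of the 8 replicate 10% trimmed means.
Mean of replicates: (28.33 + 29.28 + 28.59 + 28.94 + 29.90 + 29.30 + 28.63 + 28.37) / 8 = 231.3400 / 8 = 28.9175
Sum of squared deviations: (−0.5875)² + (+0.3625)² + (−0.3275)² + (+0.0225)² + (+0.9825)² + (+0.3825)² + (−0.2875)² + (−0.5475)² = 2.0784
Variance = 2.0784 / 7 = 0.2969
SE* = √0.2969

SE* = 0.545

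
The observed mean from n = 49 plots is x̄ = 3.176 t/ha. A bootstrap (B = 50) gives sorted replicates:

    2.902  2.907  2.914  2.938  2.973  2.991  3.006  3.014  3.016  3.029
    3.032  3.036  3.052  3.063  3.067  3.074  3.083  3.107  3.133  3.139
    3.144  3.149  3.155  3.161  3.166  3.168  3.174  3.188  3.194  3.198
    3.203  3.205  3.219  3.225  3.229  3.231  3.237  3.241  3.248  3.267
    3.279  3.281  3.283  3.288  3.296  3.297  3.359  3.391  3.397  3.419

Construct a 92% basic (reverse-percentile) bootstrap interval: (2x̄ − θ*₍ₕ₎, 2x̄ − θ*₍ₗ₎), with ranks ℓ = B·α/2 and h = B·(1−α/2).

Percentile endpoints at ranks 2 and 48: θ*₍2₎ = 2.907, θ*₍48₎ = 3.391.
Basic interval reflects these around x̄:
  lower = 2 × 3.176 − 3.391 = 2.961
  upper = 2 × 3.176 − 2.907 = 3.445

(2.961, 3.445)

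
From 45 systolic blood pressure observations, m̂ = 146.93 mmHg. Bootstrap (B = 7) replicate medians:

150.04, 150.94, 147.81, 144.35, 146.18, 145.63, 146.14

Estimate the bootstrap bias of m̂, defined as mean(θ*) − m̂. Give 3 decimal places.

mean(θ*) = (150.04 + 150.94 + 147.81 + 144.35 + 146.18 + 145.63 + 146.14) / 7 = 147.2986
bias = 147.2986 − 146.93

bias = +0.369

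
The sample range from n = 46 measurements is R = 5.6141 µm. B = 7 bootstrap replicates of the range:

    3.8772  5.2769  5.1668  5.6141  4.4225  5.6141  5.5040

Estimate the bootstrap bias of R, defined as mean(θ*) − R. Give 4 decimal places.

bias = −0.5462

mean(θ*) = (3.8772 + 5.2769 + 5.1668 + 5.6141 + 4.4225 + 5.6141 + 5.5040) / 7 = 5.06794
bias = 5.06794 − 5.6141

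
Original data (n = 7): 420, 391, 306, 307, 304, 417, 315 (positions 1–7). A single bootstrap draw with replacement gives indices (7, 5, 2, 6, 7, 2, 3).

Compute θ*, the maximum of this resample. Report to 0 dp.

Resample values: 315, 304, 391, 417, 315, 391, 306.
Maximum = 417

θ* = 417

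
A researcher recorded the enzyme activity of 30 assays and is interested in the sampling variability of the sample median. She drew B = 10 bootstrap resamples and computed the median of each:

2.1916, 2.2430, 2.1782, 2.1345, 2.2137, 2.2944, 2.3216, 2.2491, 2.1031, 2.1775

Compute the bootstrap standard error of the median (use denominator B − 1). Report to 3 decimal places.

Bootstrap SE is the standard deviation of the 10 replicate medians.
Mean of replicates: (2.1916 + 2.2430 + 2.1782 + 2.1345 + 2.2137 + 2.2944 + 2.3216 + 2.2491 + 2.1031 + 2.1775) / 10 = 22.10670 / 10 = 2.21067
Sum of squared deviations: (−0.01907)² + (+0.03233)² + (−0.03247)² + (−0.07617)² + (+0.00303)² + (+0.08373)² + (+0.11093)² + (+0.03843)² + (−0.10757)² + (−0.03317)² = 0.04174
Variance = 0.04174 / 9 = 0.00464
SE* = √0.00464

SE* = 0.068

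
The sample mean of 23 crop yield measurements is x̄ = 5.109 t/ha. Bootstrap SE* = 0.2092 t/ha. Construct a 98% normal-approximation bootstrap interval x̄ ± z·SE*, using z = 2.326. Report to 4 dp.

Margin = 2.326 × 0.2092 = 0.48660
Interval: 5.109 ± 0.48660

(4.6224, 5.5956)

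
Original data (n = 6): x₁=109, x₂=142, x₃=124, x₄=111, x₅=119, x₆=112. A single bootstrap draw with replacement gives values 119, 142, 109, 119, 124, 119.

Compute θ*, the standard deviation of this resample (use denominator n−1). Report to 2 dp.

θ* = 10.95

Mean = 122.0000; sum of squared deviations = 600.0000
s² = 600.0000 / 5 = 120.0000
s = √120.0000 = 10.95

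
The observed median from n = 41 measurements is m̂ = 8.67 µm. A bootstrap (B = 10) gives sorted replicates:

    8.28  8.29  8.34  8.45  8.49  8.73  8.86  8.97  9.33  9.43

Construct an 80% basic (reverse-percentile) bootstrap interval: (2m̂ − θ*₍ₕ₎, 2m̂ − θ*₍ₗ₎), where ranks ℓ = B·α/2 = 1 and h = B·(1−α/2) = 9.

Percentile endpoints at ranks 1 and 9: θ*₍1₎ = 8.28, θ*₍9₎ = 9.33.
Basic interval reflects these around m̂:
  lower = 2 × 8.67 − 9.33 = 8.01
  upper = 2 × 8.67 − 8.28 = 9.06

(8.01, 9.06)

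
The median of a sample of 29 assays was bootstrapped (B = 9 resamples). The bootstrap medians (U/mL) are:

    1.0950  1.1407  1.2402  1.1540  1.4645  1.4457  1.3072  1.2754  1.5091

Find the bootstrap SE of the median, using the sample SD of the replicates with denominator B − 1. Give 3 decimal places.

SE* = 0.152

Bootstrap SE is the standard deviation of the 9 replicate medians.
Mean of replicates: (1.0950 + 1.1407 + 1.2402 + 1.1540 + 1.4645 + 1.4457 + 1.3072 + 1.2754 + 1.5091) / 9 = 11.63180 / 9 = 1.29242
Sum of squared deviations: (−0.19742)² + (−0.15172)² + (−0.05222)² + (−0.13842)² + (+0.17208)² + (+0.15328)² + (+0.01478)² + (−0.01702)² + (+0.21668)² = 0.18445
Variance = 0.18445 / 8 = 0.02306
SE* = √0.02306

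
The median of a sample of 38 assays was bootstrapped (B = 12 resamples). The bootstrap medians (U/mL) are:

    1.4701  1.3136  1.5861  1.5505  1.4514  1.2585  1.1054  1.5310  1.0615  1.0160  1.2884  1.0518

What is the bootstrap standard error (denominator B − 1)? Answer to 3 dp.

SE* = 0.211

Bootstrap SE is the standard deviation of the 12 replicate medians.
Mean of replicates: (1.4701 + 1.3136 + 1.5861 + 1.5505 + 1.4514 + 1.2585 + 1.1054 + 1.5310 + 1.0615 + 1.0160 + 1.2884 + 1.0518) / 12 = 15.68430 / 12 = 1.30703
Sum of squared deviations: (+0.16307)² + (+0.00657)² + (+0.27907)² + (+0.24347)² + (+0.14437)² + (−0.04853)² + (−0.20163)² + (+0.22397)² + (−0.24552)² + (−0.29103)² + (−0.01863)² + (−0.25523)² = 0.48828
Variance = 0.48828 / 11 = 0.04439
SE* = √0.04439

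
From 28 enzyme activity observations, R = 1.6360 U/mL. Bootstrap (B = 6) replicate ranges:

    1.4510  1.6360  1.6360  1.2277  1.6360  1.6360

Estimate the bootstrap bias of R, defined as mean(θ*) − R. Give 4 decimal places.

bias = −0.0989

mean(θ*) = (1.4510 + 1.6360 + 1.6360 + 1.2277 + 1.6360 + 1.6360) / 6 = 1.53712
bias = 1.53712 − 1.6360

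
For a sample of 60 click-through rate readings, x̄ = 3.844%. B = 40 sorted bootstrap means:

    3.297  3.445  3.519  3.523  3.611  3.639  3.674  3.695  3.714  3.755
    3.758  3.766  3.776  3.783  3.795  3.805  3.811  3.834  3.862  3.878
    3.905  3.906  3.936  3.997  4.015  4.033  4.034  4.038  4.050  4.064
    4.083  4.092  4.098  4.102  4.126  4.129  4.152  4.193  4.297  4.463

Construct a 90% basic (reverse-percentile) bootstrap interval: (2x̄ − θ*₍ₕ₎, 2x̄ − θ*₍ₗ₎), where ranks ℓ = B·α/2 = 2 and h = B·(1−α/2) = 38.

Percentile endpoints at ranks 2 and 38: θ*₍2₎ = 3.445, θ*₍38₎ = 4.193.
Basic interval reflects these around x̄:
  lower = 2 × 3.844 − 4.193 = 3.495
  upper = 2 × 3.844 − 3.445 = 4.243

(3.495, 4.243)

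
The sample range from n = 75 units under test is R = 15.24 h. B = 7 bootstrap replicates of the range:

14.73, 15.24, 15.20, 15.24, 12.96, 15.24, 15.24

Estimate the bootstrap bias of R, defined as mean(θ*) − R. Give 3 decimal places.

bias = −0.404

mean(θ*) = (14.73 + 15.24 + 15.20 + 15.24 + 12.96 + 15.24 + 15.24) / 7 = 14.8357
bias = 14.8357 − 15.24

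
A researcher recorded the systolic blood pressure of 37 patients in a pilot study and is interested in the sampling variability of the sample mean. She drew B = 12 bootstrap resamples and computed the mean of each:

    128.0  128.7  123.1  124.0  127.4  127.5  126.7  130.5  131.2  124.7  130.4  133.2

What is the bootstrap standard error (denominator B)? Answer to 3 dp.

SE* = 2.929

Bootstrap SE is the standard deviation of the 12 replicate means.
Mean of replicates: (128.0 + 128.7 + 123.1 + 124.0 + 127.4 + 127.5 + 126.7 + 130.5 + 131.2 + 124.7 + 130.4 + 133.2) / 12 = 1535.4000 / 12 = 127.9500
Sum of squared deviations: (+0.0500)² + (+0.7500)² + (−4.8500)² + (−3.9500)² + (−0.5500)² + (−0.4500)² + (−1.2500)² + (+2.5500)² + (+3.2500)² + (−3.2500)² + (+2.4500)² + (+5.2500)² = 102.9500
Variance = 102.9500 / 12 = 8.5792
SE* = √8.5792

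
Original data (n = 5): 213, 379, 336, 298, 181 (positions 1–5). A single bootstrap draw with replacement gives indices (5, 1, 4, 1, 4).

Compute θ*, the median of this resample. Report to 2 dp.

θ* = 213.00

Resample values: 181, 213, 298, 213, 298.
Sorted: 181, 213, 213, 298, 298
Median = middle value = 213.00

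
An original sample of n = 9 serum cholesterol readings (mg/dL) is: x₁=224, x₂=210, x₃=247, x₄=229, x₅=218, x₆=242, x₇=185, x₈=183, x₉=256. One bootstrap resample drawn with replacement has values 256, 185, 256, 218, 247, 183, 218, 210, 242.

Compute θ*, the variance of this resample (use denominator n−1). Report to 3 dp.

Mean = 223.8889; sum of squared deviations = 6370.8889
s² = 6370.8889 / 8 = 796.3611

θ* = 796.361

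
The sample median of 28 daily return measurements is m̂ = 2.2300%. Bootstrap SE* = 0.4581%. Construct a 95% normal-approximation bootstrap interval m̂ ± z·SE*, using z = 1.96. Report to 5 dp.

(1.33212, 3.12788)

Margin = 1.96 × 0.4581 = 0.897876
Interval: 2.2300 ± 0.897876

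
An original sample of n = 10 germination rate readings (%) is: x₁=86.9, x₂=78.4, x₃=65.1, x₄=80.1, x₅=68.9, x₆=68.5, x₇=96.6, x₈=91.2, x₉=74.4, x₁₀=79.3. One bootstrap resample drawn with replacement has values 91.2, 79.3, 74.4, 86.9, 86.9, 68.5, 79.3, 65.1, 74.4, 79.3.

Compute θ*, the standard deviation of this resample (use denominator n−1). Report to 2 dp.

θ* = 8.28

Mean = 78.5300; sum of squared deviations = 617.5010
s² = 617.5010 / 9 = 68.6112
s = √68.6112 = 8.28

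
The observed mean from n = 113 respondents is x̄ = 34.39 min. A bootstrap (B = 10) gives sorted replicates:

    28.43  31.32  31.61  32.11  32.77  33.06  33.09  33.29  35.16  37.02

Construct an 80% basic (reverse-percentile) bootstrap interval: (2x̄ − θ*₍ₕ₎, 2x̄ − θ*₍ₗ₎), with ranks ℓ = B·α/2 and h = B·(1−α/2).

Percentile endpoints at ranks 1 and 9: θ*₍1₎ = 28.43, θ*₍9₎ = 35.16.
Basic interval reflects these around x̄:
  lower = 2 × 34.39 − 35.16 = 33.62
  upper = 2 × 34.39 − 28.43 = 40.35

(33.62, 40.35)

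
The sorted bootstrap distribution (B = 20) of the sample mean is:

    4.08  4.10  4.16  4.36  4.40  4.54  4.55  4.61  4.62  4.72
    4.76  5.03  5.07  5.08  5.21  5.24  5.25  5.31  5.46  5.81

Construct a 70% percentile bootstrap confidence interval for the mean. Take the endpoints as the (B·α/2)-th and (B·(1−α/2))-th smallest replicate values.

(4.16, 5.25)

α = 0.30; lower rank = 20 × 0.150 = 3; upper rank = 20 × 0.850 = 17.
The 3rd smallest replicate is 4.16; the 17th is 5.25.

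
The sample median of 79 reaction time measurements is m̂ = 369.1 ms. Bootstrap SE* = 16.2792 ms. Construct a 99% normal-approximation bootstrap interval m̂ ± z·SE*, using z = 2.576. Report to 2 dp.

(327.16, 411.04)

Margin = 2.576 × 16.2792 = 41.935
Interval: 369.1 ± 41.935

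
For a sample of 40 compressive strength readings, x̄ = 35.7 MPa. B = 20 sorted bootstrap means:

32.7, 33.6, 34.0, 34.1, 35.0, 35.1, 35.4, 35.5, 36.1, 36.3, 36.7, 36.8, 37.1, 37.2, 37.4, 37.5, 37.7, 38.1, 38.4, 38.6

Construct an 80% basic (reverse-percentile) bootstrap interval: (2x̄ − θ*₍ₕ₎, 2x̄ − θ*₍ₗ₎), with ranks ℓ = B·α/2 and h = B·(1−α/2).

Percentile endpoints at ranks 2 and 18: θ*₍2₎ = 33.6, θ*₍18₎ = 38.1.
Basic interval reflects these around x̄:
  lower = 2 × 35.7 − 38.1 = 33.3
  upper = 2 × 35.7 − 33.6 = 37.8

(33.3, 37.8)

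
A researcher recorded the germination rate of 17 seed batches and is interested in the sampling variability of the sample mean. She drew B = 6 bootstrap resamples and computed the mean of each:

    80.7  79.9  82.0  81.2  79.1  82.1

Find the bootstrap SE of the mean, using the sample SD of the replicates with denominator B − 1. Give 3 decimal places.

Bootstrap SE is the standard deviation of the 6 replicate means.
Mean of replicates: (80.7 + 79.9 + 82.0 + 81.2 + 79.1 + 82.1) / 6 = 485.0000 / 6 = 80.8333
Sum of squared deviations: (−0.1333)² + (−0.9333)² + (+1.1667)² + (+0.3667)² + (−1.7333)² + (+1.2667)² = 6.9933
Variance = 6.9933 / 5 = 1.3987
SE* = √1.3987

SE* = 1.183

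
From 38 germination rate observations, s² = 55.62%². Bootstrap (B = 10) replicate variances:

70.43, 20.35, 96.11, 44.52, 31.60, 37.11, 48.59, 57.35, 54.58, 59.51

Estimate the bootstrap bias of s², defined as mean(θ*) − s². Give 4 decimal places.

mean(θ*) = (70.43 + 20.35 + 96.11 + 44.52 + 31.60 + 37.11 + 48.59 + 57.35 + 54.58 + 59.51) / 10 = 52.01500
bias = 52.01500 − 55.62

bias = −3.6050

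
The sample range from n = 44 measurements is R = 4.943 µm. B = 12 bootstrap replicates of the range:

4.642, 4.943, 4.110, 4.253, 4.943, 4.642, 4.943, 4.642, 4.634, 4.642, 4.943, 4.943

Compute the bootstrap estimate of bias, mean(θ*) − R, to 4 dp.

bias = −0.2530

mean(θ*) = (4.642 + 4.943 + 4.110 + 4.253 + 4.943 + 4.642 + 4.943 + 4.642 + 4.634 + 4.642 + 4.943 + 4.943) / 12 = 4.69000
bias = 4.69000 − 4.943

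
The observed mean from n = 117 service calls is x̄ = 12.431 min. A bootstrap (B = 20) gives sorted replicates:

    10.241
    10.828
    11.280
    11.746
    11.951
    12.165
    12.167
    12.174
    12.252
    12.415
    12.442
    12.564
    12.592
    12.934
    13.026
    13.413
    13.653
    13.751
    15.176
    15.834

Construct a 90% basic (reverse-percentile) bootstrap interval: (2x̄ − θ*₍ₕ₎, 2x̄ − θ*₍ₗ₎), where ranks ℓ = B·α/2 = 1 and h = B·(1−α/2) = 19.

Percentile endpoints at ranks 1 and 19: θ*₍1₎ = 10.241, θ*₍19₎ = 15.176.
Basic interval reflects these around x̄:
  lower = 2 × 12.431 − 15.176 = 9.686
  upper = 2 × 12.431 − 10.241 = 14.621

(9.686, 14.621)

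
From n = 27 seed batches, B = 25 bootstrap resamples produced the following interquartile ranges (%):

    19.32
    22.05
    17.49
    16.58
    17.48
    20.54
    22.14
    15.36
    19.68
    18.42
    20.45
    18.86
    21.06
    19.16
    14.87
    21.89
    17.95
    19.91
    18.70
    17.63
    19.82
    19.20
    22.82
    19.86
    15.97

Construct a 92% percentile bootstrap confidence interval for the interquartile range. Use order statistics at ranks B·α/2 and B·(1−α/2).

(14.87, 22.14)

Sorted replicates: 14.87, 15.36, 15.97, 16.58, 17.48, 17.49, 17.63, 17.95, 18.42, 18.70, 18.86, 19.16, 19.20, 19.32, 19.68, 19.82, 19.86, 19.91, 20.45, 20.54, 21.06, 21.89, 22.05, 22.14, 22.82
α = 0.08; lower rank = 25 × 0.040 = 1; upper rank = 25 × 0.960 = 24.
The 1st smallest replicate is 14.87; the 24th is 22.14.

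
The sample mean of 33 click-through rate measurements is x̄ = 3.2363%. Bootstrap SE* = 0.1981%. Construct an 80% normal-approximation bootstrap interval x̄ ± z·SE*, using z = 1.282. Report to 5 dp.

Margin = 1.282 × 0.1981 = 0.253964
Interval: 3.2363 ± 0.253964

(2.98234, 3.49026)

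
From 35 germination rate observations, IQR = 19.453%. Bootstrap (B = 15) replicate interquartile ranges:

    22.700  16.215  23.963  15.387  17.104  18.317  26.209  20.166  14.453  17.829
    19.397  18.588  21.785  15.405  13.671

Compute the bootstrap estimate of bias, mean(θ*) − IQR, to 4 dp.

bias = −0.7071

mean(θ*) = (22.700 + 16.215 + 23.963 + 15.387 + 17.104 + 18.317 + 26.209 + 20.166 + 14.453 + 17.829 + 19.397 + 18.588 + 21.785 + 15.405 + 13.671) / 15 = 18.74593
bias = 18.74593 − 19.453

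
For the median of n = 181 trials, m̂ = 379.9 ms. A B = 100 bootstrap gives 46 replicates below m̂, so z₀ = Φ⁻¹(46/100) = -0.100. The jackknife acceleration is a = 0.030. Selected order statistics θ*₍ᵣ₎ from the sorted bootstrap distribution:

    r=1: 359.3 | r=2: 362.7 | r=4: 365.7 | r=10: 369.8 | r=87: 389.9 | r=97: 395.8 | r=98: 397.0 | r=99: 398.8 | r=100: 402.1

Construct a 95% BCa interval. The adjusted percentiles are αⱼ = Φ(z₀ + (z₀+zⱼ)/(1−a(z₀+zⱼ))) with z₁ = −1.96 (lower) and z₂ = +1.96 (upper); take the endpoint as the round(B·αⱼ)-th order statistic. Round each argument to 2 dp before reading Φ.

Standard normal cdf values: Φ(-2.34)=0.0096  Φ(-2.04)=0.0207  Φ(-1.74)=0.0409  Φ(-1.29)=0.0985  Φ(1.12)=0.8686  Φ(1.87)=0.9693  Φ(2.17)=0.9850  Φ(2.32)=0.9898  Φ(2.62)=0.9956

(362.7, 395.8)

Lower: z₀ + z₁ = -0.100 + (-1.960) = -2.060; 1 − a(z₀+z₁) = 1 − (0.030)(-2.060) = 1.0618; argument = -0.100 + (-2.060)/1.0618 = -2.0401 → -2.04.
α₁ = Φ(-2.04) = 0.0207; rank = round(100 × 0.0207) = 2; θ*₍2₎ = 362.7.
Upper: z₀ + z₂ = 1.860; 1 − a(z₀+z₂) = 0.9442; argument = 1.8699 → 1.87; α₂ = 0.9693; rank = 97; θ*₍97₎ = 395.8.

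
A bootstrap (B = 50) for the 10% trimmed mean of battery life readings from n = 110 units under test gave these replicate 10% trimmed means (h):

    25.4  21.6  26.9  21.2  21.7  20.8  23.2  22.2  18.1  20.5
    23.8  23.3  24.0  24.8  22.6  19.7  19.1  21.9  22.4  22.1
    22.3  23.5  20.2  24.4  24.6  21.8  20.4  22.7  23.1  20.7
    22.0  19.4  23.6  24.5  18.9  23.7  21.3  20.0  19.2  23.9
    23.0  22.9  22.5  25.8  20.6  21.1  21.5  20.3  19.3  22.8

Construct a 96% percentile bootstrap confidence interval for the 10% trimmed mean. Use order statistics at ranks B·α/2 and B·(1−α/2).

Sorted replicates: 18.1, 18.9, 19.1, 19.2, 19.3, 19.4, 19.7, 20.0, 20.2, 20.3, 20.4, 20.5, 20.6, 20.7, 20.8, 21.1, 21.2, 21.3, 21.5, 21.6, 21.7, 21.8, 21.9, 22.0, 22.1, 22.2, 22.3, 22.4, 22.5, 22.6, 22.7, 22.8, 22.9, 23.0, 23.1, 23.2, 23.3, 23.5, 23.6, 23.7, 23.8, 23.9, 24.0, 24.4, 24.5, 24.6, 24.8, 25.4, 25.8, 26.9
α = 0.04; lower rank = 50 × 0.020 = 1; upper rank = 50 × 0.980 = 49.
The 1st smallest replicate is 18.1; the 49th is 25.8.

(18.1, 25.8)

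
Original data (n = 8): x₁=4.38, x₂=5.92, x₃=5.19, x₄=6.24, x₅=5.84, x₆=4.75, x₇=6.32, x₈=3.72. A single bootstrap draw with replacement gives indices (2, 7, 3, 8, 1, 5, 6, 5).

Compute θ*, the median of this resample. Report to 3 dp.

θ* = 5.515

Resample values: 5.92, 6.32, 5.19, 3.72, 4.38, 5.84, 4.75, 5.84.
Sorted: 3.72, 4.38, 4.75, 5.19, 5.84, 5.84, 5.92, 6.32
Median = average of the two middle values = 5.515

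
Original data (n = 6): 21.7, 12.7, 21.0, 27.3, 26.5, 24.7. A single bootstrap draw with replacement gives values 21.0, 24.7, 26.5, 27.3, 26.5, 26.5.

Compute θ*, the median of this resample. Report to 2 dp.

θ* = 26.50

Sorted: 21.0, 24.7, 26.5, 26.5, 26.5, 27.3
Median = average of the two middle values = 26.50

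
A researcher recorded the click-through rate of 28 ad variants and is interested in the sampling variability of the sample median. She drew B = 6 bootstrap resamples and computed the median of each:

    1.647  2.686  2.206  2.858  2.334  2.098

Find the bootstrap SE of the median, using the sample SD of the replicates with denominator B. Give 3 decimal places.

Bootstrap SE is the standard deviation of the 6 replicate medians.
Mean of replicates: (1.647 + 2.686 + 2.206 + 2.858 + 2.334 + 2.098) / 6 = 13.8290 / 6 = 2.3048
Sum of squared deviations: (−0.6578)² + (+0.3812)² + (−0.0988)² + (+0.5532)² + (+0.0292)² + (−0.2068)² = 0.9374
Variance = 0.9374 / 6 = 0.1562
SE* = √0.1562

SE* = 0.395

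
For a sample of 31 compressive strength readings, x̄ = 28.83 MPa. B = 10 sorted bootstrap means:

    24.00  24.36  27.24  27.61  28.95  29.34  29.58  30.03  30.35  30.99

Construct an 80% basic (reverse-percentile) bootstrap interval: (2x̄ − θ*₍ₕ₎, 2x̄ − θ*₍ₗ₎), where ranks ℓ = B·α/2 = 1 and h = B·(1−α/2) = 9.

(27.31, 33.66)

Percentile endpoints at ranks 1 and 9: θ*₍1₎ = 24.00, θ*₍9₎ = 30.35.
Basic interval reflects these around x̄:
  lower = 2 × 28.83 − 30.35 = 27.31
  upper = 2 × 28.83 − 24.00 = 33.66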